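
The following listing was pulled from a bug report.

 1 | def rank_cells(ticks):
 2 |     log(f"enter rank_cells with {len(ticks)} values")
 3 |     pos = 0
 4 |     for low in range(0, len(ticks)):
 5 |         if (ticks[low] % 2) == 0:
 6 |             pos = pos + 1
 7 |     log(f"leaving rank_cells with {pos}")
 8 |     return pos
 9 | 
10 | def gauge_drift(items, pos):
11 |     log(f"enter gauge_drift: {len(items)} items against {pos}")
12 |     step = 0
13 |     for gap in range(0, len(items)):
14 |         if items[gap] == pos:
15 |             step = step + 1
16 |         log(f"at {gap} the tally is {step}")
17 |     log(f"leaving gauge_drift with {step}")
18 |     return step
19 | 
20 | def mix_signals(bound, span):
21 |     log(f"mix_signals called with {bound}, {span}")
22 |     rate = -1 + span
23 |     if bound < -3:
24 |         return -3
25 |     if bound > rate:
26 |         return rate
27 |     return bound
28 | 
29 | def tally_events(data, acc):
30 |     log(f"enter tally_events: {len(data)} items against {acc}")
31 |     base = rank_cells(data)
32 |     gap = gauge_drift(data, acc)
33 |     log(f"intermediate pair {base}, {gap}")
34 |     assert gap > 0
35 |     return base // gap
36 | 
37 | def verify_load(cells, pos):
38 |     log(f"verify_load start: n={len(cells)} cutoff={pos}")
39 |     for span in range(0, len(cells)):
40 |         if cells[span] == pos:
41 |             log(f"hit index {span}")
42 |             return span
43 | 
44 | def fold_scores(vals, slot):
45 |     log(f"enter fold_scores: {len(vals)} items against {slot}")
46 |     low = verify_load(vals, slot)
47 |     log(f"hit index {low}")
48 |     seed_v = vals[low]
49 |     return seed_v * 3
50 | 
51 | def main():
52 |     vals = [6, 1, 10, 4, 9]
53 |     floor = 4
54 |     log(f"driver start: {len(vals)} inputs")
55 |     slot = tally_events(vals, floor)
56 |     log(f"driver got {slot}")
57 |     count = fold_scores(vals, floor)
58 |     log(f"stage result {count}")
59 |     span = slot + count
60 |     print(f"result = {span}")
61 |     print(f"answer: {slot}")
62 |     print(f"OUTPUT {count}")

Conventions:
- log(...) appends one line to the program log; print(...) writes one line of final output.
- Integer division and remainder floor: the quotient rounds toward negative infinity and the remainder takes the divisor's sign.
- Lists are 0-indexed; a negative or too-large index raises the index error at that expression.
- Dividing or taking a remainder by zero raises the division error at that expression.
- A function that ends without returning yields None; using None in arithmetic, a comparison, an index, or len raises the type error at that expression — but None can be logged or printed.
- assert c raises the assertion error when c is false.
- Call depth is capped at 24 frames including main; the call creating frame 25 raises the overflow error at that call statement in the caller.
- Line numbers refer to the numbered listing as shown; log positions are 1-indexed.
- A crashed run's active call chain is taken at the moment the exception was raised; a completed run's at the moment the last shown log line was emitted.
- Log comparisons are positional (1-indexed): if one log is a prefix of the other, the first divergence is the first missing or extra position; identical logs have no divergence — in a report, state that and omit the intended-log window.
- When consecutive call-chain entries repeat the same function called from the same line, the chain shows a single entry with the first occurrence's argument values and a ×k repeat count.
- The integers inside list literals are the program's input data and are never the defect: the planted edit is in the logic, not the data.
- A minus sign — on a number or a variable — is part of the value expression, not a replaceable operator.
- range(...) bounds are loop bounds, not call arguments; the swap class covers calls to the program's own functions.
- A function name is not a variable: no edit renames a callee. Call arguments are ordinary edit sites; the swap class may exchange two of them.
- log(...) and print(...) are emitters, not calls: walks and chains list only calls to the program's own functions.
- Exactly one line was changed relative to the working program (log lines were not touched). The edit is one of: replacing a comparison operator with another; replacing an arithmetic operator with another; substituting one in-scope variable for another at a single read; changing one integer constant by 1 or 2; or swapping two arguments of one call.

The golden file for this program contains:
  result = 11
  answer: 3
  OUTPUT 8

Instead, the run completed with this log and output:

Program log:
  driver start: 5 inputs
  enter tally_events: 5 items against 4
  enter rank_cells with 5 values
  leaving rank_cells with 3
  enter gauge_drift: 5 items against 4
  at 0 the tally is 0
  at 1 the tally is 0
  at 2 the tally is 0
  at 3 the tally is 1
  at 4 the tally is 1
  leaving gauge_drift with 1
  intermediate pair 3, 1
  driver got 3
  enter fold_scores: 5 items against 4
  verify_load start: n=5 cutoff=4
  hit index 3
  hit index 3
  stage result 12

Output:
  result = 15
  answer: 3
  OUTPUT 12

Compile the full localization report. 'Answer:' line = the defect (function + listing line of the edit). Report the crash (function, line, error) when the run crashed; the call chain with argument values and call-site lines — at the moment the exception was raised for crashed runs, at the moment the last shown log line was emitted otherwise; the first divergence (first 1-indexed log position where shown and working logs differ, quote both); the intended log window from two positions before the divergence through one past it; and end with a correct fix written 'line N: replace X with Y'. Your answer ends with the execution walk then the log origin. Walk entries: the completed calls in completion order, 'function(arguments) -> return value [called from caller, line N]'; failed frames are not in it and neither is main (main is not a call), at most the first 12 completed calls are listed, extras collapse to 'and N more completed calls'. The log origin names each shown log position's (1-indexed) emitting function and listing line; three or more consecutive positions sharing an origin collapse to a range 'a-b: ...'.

Answer: the defect is in fold_scores at line 49.
Core observation: At log position 18 the runs split — shown 'stage result 12', but the working version logs 'stage result 8'.
Call chain: main.
First divergence: at position 18 the run shows 'stage result 12' where the working version logs 'stage result 8'.
Intended log window:
  16: hit index 3
  17: hit index 3
  18: stage result 8
Execution walk:
  rank_cells([6, 1, 10, 4, 9]) -> 3  [called from tally_events, line 31]
  gauge_drift([6, 1, 10, 4, 9], 4) -> 1  [called from tally_events, line 32]
  tally_events([6, 1, 10, 4, 9], 4) -> 3  [called from main, line 55]
  verify_load([6, 1, 10, 4, 9], 4) -> 3  [called from fold_scores, line 46]
  fold_scores([6, 1, 10, 4, 9], 4) -> 12  [called from main, line 57]
Log origin:
  1: emitted by main (line 54)
  2: emitted by tally_events (line 30)
  3: emitted by rank_cells (line 2)
  4: emitted by rank_cells (line 7)
  5: emitted by gauge_drift (line 11)
  6-10: emitted by gauge_drift (line 16)
  11: emitted by gauge_drift (line 17)
  12: emitted by tally_events (line 33)
  13: emitted by main (line 56)
  14: emitted by fold_scores (line 45)
  15: emitted by verify_load (line 38)
  16: emitted by verify_load (line 41)
  17: emitted by fold_scores (line 47)
  18: emitted by main (line 58)
A correct fix: line 49: replace `3` with `2`.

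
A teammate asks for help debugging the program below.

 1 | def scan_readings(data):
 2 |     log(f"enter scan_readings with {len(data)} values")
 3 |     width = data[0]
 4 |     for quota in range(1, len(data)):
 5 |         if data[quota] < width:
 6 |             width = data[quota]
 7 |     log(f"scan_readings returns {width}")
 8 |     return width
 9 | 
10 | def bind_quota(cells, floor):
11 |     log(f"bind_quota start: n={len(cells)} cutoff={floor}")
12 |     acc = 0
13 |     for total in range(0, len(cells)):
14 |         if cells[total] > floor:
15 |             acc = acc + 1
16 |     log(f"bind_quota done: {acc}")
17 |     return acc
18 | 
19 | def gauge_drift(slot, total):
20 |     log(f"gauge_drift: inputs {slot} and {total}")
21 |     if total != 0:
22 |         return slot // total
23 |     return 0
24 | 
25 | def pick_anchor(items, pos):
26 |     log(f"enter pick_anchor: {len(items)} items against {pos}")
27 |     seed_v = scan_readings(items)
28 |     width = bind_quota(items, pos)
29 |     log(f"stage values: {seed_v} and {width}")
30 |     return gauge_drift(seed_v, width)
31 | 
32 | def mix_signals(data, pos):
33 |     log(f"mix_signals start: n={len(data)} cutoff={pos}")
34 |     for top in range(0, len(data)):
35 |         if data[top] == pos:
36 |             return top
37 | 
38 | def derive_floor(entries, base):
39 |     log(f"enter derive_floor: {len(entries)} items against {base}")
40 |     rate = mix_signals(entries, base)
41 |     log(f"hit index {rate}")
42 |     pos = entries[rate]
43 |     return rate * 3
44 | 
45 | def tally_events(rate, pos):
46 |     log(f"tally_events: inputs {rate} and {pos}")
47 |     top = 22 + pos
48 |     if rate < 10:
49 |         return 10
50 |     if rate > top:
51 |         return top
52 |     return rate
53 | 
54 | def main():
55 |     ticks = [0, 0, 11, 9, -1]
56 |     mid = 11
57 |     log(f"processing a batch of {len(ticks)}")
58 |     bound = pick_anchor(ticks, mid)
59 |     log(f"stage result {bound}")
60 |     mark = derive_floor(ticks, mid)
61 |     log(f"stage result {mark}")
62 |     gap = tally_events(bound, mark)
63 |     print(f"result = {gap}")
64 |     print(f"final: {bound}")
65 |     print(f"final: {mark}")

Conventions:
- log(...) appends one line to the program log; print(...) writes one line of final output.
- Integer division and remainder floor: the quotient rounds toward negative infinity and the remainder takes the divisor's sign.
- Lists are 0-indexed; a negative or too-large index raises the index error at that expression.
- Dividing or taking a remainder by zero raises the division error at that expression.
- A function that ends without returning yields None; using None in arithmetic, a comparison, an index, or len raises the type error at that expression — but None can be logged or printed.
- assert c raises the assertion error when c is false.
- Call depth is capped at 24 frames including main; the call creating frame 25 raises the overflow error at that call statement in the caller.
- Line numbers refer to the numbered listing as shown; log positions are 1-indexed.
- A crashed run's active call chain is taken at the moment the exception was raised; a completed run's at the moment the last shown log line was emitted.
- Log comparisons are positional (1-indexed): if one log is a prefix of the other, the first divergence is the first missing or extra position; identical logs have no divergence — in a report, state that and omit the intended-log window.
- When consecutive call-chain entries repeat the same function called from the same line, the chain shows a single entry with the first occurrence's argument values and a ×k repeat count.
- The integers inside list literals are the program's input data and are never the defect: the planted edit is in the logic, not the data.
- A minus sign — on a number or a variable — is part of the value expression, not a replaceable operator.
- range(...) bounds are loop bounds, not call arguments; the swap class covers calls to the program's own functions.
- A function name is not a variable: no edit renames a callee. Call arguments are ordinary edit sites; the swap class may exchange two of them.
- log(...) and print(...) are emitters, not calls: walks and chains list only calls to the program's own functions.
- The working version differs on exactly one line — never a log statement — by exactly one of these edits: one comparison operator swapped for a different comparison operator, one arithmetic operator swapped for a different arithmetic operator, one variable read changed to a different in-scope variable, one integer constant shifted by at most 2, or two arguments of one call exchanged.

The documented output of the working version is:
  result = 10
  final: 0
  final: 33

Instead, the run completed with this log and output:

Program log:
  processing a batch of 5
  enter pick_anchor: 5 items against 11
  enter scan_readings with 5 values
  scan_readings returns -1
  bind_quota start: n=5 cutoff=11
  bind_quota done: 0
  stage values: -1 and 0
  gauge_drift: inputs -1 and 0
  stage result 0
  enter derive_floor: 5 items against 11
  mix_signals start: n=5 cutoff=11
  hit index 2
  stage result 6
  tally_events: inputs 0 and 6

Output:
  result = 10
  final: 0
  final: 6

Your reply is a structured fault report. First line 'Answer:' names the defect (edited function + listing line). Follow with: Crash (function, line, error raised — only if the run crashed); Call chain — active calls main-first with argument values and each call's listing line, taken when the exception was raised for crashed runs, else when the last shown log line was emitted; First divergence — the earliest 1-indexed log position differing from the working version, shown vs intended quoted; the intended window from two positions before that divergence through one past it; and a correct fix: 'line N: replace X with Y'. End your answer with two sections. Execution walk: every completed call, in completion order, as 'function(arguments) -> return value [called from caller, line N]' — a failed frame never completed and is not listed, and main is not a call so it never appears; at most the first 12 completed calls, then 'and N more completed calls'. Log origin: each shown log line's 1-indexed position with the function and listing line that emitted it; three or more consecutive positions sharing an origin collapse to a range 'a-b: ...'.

Answer: the defect is in derive_floor at line 43.
Key fact: Log line 13 is where behavior first shows: 'stage result 6' appears instead of 'stage result 33'.
Call chain: main -> tally_events(0, 6) (called at line 62).
First divergence: position 13 — the shown line 'stage result 6' should read 'stage result 33'.
Intended log window:
  11: mix_signals start: n=5 cutoff=11
  12: hit index 2
  13: stage result 33
  14: tally_events: inputs 0 and 33
Execution walk:
  scan_readings([0, 0, 11, 9, -1]) -> -1  [called from pick_anchor, line 27]
  bind_quota([0, 0, 11, 9, -1], 11) -> 0  [called from pick_anchor, line 28]
  gauge_drift(-1, 0) -> 0  [called from pick_anchor, line 30]
  pick_anchor([0, 0, 11, 9, -1], 11) -> 0  [called from main, line 58]
  mix_signals([0, 0, 11, 9, -1], 11) -> 2  [called from derive_floor, line 40]
  derive_floor([0, 0, 11, 9, -1], 11) -> 6  [called from main, line 60]
  tally_events(0, 6) -> 10  [called from main, line 62]
Log origin:
  1: emitted by main (line 57)
  2: emitted by pick_anchor (line 26)
  3: emitted by scan_readings (line 2)
  4: emitted by scan_readings (line 7)
  5: emitted by bind_quota (line 11)
  6: emitted by bind_quota (line 16)
  7: emitted by pick_anchor (line 29)
  8: emitted by gauge_drift (line 20)
  9: emitted by main (line 59)
  10: emitted by derive_floor (line 39)
  11: emitted by mix_signals (line 33)
  12: emitted by derive_floor (line 41)
  13: emitted by main (line 61)
  14: emitted by tally_events (line 46)
A correct fix: line 43: replace `rate` with `pos`.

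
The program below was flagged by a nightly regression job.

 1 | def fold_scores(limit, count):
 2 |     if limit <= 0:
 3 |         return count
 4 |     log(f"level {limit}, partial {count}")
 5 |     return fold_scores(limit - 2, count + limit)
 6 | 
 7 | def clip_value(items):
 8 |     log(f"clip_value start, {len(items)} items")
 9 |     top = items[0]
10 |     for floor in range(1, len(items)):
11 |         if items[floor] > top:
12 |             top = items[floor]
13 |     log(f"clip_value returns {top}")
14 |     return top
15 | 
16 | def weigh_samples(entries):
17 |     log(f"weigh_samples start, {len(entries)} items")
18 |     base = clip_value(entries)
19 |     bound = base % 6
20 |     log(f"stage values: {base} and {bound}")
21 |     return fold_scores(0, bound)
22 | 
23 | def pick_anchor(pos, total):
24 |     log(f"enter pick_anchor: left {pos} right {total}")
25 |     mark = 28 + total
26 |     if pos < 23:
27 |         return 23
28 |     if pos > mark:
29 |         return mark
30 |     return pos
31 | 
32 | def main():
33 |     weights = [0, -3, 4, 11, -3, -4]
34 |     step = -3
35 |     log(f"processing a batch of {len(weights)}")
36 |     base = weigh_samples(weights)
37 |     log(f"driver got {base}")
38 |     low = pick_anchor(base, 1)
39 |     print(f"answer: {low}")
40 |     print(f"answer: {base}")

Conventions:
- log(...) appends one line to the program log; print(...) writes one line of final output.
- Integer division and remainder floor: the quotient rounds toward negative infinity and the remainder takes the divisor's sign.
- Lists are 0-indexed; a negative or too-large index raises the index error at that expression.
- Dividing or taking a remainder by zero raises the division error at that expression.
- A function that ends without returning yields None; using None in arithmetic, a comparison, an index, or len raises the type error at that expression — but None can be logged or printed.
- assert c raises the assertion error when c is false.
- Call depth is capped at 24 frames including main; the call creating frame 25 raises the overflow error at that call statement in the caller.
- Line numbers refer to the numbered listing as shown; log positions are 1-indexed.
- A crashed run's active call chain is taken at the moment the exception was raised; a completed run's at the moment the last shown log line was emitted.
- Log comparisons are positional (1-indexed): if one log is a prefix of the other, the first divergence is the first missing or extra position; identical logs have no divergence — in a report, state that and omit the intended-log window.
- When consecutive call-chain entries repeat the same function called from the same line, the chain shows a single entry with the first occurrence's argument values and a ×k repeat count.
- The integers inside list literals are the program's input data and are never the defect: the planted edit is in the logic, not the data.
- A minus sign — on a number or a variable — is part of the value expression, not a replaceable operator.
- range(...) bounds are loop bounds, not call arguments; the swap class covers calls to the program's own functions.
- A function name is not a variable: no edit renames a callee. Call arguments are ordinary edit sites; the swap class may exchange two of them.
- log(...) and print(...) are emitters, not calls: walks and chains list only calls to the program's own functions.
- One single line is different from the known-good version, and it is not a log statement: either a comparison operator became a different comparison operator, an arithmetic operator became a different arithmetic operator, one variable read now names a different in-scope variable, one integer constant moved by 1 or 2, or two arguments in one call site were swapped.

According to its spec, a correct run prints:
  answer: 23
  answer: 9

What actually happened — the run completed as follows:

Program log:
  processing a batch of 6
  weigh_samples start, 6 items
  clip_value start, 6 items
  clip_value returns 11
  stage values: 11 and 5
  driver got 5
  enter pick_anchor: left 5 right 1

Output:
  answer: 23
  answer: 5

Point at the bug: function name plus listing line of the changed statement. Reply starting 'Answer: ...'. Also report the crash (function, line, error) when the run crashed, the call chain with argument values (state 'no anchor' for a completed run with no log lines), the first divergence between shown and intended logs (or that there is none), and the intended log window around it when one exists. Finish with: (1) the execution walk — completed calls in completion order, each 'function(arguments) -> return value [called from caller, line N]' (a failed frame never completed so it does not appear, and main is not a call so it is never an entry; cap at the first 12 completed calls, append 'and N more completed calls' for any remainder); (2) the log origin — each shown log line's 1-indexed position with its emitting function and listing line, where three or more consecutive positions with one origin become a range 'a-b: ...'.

Answer: the defect is in weigh_samples at line 21.
Core observation: The earliest visible damage is log position 6 — 'driver got 5' rather than the intended 'level 5, partial 0'.
Call chain: main -> pick_anchor(5, 1) (called at line 38).
First divergence: position 6; shown 'driver got 5' vs intended 'level 5, partial 0'.
Intended log window:
  4: clip_value returns 11
  5: stage values: 11 and 5
  6: level 5, partial 0
  7: level 3, partial 5
Execution walk:
  clip_value([0, -3, 4, 11, -3, -4]) -> 11  [called from weigh_samples, line 18]
  fold_scores(0, 5) -> 5  [called from weigh_samples, line 21]
  weigh_samples([0, -3, 4, 11, -3, -4]) -> 5  [called from main, line 36]
  pick_anchor(5, 1) -> 23  [called from main, line 38]
Origin of each log line:
  1: from main, line 35
  2: from weigh_samples, line 17
  3: from clip_value, line 8
  4: from clip_value, line 13
  5: from weigh_samples, line 20
  6: from main, line 37
  7: from pick_anchor, line 24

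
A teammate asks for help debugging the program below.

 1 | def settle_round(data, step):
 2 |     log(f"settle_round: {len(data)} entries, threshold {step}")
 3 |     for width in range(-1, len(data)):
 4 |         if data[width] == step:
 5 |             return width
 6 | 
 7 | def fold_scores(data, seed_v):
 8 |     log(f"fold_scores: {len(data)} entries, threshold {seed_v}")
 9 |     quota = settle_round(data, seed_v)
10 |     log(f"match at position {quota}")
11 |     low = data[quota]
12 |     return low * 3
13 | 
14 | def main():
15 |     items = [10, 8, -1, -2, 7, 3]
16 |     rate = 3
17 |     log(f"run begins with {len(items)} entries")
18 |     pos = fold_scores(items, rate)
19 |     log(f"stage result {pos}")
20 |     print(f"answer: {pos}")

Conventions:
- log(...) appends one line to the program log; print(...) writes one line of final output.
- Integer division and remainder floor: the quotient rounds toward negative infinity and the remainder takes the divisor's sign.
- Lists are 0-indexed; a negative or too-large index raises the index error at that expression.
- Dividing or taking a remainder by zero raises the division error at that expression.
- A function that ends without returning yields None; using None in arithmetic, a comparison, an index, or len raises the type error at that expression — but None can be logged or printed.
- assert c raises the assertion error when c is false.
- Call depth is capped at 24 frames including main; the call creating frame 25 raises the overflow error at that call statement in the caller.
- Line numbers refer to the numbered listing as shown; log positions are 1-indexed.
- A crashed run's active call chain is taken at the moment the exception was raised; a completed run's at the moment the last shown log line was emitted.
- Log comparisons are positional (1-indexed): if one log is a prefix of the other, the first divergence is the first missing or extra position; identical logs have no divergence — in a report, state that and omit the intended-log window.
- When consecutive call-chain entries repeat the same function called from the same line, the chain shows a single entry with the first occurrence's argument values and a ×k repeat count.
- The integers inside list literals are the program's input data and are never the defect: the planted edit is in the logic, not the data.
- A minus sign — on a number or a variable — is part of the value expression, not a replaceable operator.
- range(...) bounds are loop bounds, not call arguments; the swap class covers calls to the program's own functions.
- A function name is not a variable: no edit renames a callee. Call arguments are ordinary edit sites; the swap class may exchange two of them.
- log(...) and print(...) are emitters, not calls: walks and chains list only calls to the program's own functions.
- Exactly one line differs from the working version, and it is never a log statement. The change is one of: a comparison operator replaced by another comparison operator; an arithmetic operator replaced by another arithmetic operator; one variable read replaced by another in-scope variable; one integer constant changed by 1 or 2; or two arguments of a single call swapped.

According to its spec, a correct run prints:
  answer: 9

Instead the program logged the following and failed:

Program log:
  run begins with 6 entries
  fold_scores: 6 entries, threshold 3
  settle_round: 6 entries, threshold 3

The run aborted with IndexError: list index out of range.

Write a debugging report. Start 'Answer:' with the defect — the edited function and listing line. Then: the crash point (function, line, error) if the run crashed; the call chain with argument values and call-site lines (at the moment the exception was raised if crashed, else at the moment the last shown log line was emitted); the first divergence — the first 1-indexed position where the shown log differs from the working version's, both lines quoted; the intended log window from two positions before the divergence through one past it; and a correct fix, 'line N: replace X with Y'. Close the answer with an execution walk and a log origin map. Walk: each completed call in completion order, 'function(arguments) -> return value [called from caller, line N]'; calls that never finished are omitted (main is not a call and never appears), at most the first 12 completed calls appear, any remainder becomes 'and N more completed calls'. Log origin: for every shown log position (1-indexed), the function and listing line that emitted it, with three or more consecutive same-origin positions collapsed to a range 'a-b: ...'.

Answer: the defect is in settle_round at line 3.
The tell: Only 3 log lines were emitted before the run died; the intended continuation was 'match at position 5'.
Crash: settle_round, line 4, IndexError.
Call chain: main -> fold_scores([10, 8, -1, -2, 7, 3], 3) (called at line 18) -> settle_round([10, 8, -1, -2, 7, 3], 3) (called at line 9).
First divergence: position 4; the shown log stops at 3 lines while the working version next logs 'match at position 5'.
Intended log window:
  2: fold_scores: 6 entries, threshold 3
  3: settle_round: 6 entries, threshold 3
  4: match at position 5
  5: stage result 9
Execution walk:
  (no call completed)
Log origin:
  1: emitted by main (line 17)
  2: emitted by fold_scores (line 8)
  3: emitted by settle_round (line 2)
A correct fix: line 3: replace `-1` with `0`.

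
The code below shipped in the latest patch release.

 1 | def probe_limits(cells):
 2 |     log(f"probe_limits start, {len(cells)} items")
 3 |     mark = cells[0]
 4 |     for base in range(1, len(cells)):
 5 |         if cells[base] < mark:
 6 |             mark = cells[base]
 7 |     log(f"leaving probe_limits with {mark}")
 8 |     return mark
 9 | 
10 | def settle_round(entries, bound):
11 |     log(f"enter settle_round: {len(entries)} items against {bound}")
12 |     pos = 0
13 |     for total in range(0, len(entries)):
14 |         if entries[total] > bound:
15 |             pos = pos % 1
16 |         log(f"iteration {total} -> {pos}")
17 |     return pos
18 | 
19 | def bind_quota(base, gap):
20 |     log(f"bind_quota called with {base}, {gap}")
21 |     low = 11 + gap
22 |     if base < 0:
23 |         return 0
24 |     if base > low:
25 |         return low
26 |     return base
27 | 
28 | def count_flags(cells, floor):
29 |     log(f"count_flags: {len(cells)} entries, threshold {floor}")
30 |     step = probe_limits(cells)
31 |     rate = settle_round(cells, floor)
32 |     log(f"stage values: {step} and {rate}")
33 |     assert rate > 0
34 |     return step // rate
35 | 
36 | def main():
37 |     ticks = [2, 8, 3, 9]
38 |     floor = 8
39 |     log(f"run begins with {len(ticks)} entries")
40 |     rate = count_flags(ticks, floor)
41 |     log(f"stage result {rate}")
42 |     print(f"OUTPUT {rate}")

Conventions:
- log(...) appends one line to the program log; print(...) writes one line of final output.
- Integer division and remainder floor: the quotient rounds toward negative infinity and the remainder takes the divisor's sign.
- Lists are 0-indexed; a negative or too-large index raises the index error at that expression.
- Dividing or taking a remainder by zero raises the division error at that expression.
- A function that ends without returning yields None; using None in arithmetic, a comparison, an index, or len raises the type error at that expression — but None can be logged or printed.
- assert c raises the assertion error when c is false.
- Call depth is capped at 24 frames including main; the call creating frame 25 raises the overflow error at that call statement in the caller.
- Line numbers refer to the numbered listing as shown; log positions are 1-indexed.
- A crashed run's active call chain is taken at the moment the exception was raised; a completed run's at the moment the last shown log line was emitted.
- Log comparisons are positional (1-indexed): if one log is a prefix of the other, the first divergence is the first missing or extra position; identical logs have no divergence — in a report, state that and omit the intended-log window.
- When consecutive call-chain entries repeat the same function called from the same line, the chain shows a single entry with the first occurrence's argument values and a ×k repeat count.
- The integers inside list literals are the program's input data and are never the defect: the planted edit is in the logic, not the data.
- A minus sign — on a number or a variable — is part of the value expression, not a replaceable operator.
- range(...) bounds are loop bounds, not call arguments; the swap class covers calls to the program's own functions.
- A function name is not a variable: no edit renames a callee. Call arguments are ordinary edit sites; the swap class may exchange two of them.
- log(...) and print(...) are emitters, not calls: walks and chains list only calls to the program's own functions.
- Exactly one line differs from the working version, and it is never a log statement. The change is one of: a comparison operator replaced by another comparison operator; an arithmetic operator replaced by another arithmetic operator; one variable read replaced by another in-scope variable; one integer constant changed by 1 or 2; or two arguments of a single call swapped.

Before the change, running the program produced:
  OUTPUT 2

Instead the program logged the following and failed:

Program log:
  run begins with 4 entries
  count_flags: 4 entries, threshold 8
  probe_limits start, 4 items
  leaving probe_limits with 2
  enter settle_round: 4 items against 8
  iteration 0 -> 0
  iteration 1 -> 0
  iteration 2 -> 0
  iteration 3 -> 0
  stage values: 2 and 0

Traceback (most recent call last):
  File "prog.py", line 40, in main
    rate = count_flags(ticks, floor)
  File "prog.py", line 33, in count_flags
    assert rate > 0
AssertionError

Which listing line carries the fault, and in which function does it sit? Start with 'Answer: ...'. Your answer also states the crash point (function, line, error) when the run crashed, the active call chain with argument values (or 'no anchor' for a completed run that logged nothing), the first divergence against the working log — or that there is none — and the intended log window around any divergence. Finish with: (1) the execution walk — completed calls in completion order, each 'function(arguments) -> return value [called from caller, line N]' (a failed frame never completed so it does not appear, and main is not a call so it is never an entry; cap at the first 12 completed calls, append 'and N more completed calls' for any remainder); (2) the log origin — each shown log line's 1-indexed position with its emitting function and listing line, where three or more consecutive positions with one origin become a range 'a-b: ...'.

Answer: the defect is in settle_round at line 15.
Key fact: Log line 9 is where behavior first shows: 'iteration 3 -> 0' appears instead of 'iteration 3 -> 1'.
Crash: count_flags, line 33, AssertionError.
Call chain: main -> count_flags([2, 8, 3, 9], 8) (called at line 40).
First divergence: position 9 — shown 'iteration 3 -> 0', intended 'iteration 3 -> 1'.
Intended log window:
  7: iteration 1 -> 0
  8: iteration 2 -> 0
  9: iteration 3 -> 1
  10: stage values: 2 and 1
Execution walk:
  probe_limits([2, 8, 3, 9]) -> 2  [called from count_flags, line 30]
  settle_round([2, 8, 3, 9], 8) -> 0  [called from count_flags, line 31]
Log origin:
  1: logged in main at line 39
  2: logged in count_flags at line 29
  3: logged in probe_limits at line 2
  4: logged in probe_limits at line 7
  5: logged in settle_round at line 11
  6-9: logged in settle_round at line 16
  10: logged in count_flags at line 32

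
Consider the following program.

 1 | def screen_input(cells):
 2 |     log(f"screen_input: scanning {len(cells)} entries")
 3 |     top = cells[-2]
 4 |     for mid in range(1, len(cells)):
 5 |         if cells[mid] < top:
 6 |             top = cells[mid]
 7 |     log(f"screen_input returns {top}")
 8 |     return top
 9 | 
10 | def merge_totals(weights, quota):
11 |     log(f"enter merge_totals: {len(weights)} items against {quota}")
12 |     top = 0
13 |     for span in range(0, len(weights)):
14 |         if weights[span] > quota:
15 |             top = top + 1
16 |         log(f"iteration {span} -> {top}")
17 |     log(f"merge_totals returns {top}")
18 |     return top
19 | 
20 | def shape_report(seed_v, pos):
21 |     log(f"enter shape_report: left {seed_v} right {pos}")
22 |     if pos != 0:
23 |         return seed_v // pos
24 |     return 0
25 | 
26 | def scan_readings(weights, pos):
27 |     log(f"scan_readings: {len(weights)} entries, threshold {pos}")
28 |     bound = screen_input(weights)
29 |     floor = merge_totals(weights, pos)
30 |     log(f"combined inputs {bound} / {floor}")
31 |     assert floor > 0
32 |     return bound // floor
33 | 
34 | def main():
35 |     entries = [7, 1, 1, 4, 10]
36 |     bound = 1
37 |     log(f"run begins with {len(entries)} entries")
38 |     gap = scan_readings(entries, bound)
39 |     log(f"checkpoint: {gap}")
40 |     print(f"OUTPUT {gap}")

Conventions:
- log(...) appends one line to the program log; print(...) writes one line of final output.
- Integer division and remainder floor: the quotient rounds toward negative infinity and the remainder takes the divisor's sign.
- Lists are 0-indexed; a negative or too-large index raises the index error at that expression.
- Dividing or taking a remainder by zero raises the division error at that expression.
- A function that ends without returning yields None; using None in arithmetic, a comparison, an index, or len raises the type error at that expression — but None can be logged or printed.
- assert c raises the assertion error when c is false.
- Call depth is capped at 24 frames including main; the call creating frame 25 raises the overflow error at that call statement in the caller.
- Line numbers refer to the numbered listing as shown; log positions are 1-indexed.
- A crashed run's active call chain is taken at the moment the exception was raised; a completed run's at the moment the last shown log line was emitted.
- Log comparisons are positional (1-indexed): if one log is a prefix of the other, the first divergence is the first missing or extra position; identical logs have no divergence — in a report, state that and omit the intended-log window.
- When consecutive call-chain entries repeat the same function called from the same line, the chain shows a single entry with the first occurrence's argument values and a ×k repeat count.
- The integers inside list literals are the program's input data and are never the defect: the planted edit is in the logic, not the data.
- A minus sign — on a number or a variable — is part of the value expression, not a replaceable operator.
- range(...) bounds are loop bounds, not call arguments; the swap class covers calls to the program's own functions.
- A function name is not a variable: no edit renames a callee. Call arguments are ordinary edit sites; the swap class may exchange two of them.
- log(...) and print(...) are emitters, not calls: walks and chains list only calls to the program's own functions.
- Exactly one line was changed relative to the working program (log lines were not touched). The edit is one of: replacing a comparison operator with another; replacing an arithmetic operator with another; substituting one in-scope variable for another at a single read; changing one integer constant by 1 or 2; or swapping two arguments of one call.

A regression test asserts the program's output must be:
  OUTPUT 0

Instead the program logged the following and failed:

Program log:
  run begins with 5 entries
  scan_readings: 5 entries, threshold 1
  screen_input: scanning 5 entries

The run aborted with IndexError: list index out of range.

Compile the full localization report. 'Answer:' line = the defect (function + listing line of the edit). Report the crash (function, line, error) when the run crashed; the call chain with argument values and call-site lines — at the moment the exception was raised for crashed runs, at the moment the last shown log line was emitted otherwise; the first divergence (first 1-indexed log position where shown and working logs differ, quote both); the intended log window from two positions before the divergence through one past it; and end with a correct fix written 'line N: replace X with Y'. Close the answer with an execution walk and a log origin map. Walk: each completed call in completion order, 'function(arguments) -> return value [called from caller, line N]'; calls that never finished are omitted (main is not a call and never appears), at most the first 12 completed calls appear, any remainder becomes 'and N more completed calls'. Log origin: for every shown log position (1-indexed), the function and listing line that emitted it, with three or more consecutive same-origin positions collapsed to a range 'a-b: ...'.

Answer: the defect is in screen_input at line 3.
Key observation: The shown log is a 3-line prefix of the intended one, whose next entry is 'screen_input returns 1'.
Crash: screen_input, line 3, IndexError.
Call chain: main -> scan_readings([7, 1, 1, 4, 10], 1) (called at line 38) -> screen_input([7, 1, 1, 4, 10]) (called at line 28).
First divergence: position 4 — the faulty run's log ends after 3 lines; the working version continues with 'screen_input returns 1'.
Intended log window:
  2: scan_readings: 5 entries, threshold 1
  3: screen_input: scanning 5 entries
  4: screen_input returns 1
  5: enter merge_totals: 5 items against 1
Execution walk:
  (no call completed)
Log line origins:
  1 — main, line 37
  2 — scan_readings, line 27
  3 — screen_input, line 2
A correct fix: line 3: replace `-2` with `0`.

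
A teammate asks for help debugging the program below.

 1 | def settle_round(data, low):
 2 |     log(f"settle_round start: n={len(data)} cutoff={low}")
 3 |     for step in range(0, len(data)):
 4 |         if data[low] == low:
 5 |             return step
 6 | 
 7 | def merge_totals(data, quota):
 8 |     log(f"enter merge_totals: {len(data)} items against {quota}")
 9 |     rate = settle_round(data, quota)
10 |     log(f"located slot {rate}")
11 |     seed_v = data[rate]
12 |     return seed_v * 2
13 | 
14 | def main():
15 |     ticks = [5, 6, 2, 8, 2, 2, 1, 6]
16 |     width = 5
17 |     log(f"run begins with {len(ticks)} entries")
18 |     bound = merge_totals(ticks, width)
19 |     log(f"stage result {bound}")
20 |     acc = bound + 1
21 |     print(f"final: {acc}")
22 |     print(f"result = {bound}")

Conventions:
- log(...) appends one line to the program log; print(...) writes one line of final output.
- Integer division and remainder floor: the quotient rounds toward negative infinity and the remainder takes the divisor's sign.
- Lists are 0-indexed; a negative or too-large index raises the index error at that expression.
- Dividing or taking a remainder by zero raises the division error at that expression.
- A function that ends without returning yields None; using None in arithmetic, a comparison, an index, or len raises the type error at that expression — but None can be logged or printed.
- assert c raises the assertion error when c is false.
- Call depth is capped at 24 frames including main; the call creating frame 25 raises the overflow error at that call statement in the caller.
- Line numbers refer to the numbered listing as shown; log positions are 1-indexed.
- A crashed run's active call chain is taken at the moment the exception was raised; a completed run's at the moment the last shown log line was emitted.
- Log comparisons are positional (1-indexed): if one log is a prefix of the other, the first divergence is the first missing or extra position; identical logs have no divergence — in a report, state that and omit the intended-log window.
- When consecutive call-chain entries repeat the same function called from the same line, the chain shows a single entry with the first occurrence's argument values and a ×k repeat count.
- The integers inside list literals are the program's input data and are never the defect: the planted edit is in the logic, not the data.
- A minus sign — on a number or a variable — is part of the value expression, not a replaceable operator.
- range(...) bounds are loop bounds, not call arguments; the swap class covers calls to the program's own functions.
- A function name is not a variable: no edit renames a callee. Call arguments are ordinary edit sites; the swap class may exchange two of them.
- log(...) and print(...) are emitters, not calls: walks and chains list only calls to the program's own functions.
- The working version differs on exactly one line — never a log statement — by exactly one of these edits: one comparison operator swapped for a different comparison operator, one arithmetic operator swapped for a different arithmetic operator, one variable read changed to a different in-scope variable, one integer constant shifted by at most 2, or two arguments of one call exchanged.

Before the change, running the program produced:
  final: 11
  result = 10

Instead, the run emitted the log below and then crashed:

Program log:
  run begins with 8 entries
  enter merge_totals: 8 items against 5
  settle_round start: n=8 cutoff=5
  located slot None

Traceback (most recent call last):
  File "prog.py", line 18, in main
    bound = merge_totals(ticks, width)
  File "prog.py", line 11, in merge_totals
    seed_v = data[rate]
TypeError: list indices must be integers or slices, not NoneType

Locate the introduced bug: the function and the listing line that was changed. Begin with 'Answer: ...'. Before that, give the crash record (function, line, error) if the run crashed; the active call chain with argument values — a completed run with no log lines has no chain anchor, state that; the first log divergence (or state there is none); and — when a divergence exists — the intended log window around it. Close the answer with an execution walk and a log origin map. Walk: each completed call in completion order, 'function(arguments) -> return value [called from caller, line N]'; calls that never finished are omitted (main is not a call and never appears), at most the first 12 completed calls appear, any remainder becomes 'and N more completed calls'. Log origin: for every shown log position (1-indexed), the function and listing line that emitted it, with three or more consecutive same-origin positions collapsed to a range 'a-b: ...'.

Answer: the defect is in settle_round at line 4.
The tell: The log first diverges at position 4: the faulty run prints 'located slot None' where the working version prints 'located slot 0'.
Crash: merge_totals, line 11, TypeError.
Call chain: main -> merge_totals([5, 6, 2, 8, 2, 2, 1, 6], 5) (called at line 18).
First divergence: position 4 — shown 'located slot None', intended 'located slot 0'.
Intended log window:
  2: enter merge_totals: 8 items against 5
  3: settle_round start: n=8 cutoff=5
  4: located slot 0
  5: stage result 10
Execution walk:
  settle_round([5, 6, 2, 8, 2, 2, 1, 6], 5) -> None  [called from merge_totals, line 9]
Log line origins:
  1: emitted by main (line 17)
  2: emitted by merge_totals (line 8)
  3: emitted by settle_round (line 2)
  4: emitted by merge_totals (line 10)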